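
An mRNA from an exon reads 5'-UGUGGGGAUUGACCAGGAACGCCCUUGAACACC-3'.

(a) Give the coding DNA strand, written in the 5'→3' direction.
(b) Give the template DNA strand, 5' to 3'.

(a) 5'-TGTGGGGATTGACCAGGAACGCCCTTGAACACC-3'
(b) 5'-GGTGTTCAAGGGCGTTCCTGGTCAATCCCCACA-3'

(a) The coding strand matches the mRNA with U→T.
(b) The template strand is the reverse complement of the coding strand.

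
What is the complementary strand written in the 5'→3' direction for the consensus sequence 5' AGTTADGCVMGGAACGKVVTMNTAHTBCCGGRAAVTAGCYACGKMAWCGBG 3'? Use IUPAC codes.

Standard pairs A↔T, G↔C; ambiguity codes pair R↔Y, M↔K, W↔W, B↔V, D↔H, N↔N. Complement (TCAATHCGBKCCTTGCMBBAKNATDAVGGCCYTTBATCGRTGCMKTWGCVC), then reverse for 5'→3'.

5'-CVCGWTKMCGTRGCTABTTYCCGGVADTANKABBMCGTTCCKBGCHTAACT-3'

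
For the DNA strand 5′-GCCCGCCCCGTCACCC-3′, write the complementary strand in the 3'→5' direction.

Base-pairing A↔T, G↔C gives the complement. The complementary strand is antiparallel, so paired with a 5'→3' strand it runs 3'→5'.

3'-CGGGCGGGGCAGTGGG-5'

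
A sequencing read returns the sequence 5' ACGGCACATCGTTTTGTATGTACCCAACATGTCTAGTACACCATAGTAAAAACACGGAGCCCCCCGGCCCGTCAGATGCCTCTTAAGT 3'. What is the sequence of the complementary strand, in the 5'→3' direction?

5'-ACTTAAGAGGCATCTGACGGGCCGGGGGGCTCCGTGTTTTTACTATGGTGTACTAGACATGTTGGGTACATACAAAACGATGTGCCGT-3'

Pairing A↔T and G↔C gives TGCCGTGTAGCAAAACATACATGGGTTGTACAGATCATGTGGTATCATTTTTGTGCCTCGGGGGGCCGGGCAGTCTACGGAGAATTCA, running 3'→5'. Reverse for the 5'→3' convention.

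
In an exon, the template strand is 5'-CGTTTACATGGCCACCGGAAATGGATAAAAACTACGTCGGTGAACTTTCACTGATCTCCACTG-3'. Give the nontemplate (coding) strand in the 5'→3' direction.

5'-CAGTGGAGATCAGTGAAAGTTCACCGACGTAGTTTTTATCCATTTCCGGTGGCCATGTAAACG-3'

The coding strand is complementary and antiparallel to the template: take the complement (A↔T, G↔C) and reverse.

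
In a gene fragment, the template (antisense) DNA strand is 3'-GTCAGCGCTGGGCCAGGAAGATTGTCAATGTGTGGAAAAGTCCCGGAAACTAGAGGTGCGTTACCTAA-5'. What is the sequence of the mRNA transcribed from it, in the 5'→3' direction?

Reading the template 3'→5' as shown, RNA polymerase pairs each base (A→U, T→A, G↔C) to build mRNA 5'→3' directly.

5′-CAGUCGCGACCCGGUCCUUCUAACAGUUACACACCUUUUCAGGGCCUUUGAUCUCCACGCAAUGGAUU-3′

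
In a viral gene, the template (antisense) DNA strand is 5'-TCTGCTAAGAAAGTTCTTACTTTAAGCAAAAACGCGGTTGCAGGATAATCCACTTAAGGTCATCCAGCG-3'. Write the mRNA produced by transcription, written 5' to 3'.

5'-CGCUGGAUGACCUUAAGUGGAUUAUCCUGCAACCGCGUUUUUGCUUAAAGUAAGAACUUUCUUAGCAGA-3'

The mRNA has the sequence of the coding strand (reverse complement of the template) with T→U. Reverse complement of TCTGCTAAGAAAGTTCTTACTTTAAGCAAAAACGCGGTTGCAGGATAATCCACTTAAGGTCATCCAGCG is CGCTGGATGACCTTAAGTGGATTATCCTGCAACCGCGTTTTTGCTTAAAGTAAGAACTTTCTTAGCAGA; then T→U.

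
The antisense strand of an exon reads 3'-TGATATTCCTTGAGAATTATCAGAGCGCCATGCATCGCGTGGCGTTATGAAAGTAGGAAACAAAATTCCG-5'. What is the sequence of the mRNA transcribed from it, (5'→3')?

5'-ACUAUAAGGAACUCUUAAUAGUCUCGCGGUACGUAGCGCACCGCAAUACUUUCAUCCUUUGUUUUAAGGC-3'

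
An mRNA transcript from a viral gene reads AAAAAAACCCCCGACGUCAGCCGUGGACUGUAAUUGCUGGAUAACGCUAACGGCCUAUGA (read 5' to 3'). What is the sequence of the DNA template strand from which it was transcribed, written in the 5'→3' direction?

5'-TCATAGGCCGTTAGCGTTATCCAGCAATTACAGTCCACGGCTGACGTCGGGGGTTTTTTT-3'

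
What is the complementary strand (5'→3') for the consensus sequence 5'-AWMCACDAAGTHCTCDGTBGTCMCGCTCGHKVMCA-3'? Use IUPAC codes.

5'-TGKBMDCGAGCGKGACVACHGAGDACTTHGTGKWT-3'

Standard pairs A↔T, G↔C; ambiguity codes pair M↔K, W↔W, B↔V, D↔H. Complement (TWKGTGHTTCADGAGHCAVCAGKGCGAGCDMBKGT), then reverse for 5'→3'.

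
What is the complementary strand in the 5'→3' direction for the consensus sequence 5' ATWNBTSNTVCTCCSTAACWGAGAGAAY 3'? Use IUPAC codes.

5'-RTTCTCTCWGTTASGGAGBANSAVNWAT-3'

Standard pairs A↔T, G↔C; ambiguity codes pair Y↔R, W↔W, S↔S, B↔V, N↔N. Complement (TAWNVASNABGAGGSATTGWCTCTCTTR), then reverse for 5'→3'.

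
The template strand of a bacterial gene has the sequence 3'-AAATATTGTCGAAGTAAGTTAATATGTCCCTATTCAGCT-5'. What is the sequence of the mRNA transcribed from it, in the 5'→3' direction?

5'-UUUAUAACAGCUUCAUUCAAUUAUACAGGGAUAAGUCGA-3'

Reading the template 3'→5' as shown, RNA polymerase pairs each base (A→U, T→A, G↔C) to build mRNA 5'→3' directly.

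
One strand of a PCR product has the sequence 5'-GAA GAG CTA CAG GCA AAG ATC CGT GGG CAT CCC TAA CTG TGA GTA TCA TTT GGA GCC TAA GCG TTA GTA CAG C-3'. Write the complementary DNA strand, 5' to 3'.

5'-GCTGTACTAACGCTTAGGCTCCAAATGATACTCACAGTTAGGGATGCCCACGGATCTTTGCCTGTAGCTCTTC-3'

Pairing A↔T and G↔C gives CTTCTCGATGTCCGTTTCTAGGCACCCGTAGGGATTGACACTCATAGTAAACCTCGGATTCGCAATCATGTCG, running 3'→5'. Reverse for the 5'→3' convention.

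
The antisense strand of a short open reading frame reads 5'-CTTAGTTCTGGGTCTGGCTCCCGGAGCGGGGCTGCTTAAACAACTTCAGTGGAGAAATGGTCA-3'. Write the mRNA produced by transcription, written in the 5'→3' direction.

The mRNA has the sequence of the coding strand (reverse complement of the template) with T→U. Reverse complement of CTTAGTTCTGGGTCTGGCTCCCGGAGCGGGGCTGCTTAAACAACTTCAGTGGAGAAATGGTCA is TGACCATTTCTCCACTGAAGTTGTTTAAGCAGCCCCGCTCCGGGAGCCAGACCCAGAACTAAG; then T→U.

5'-UGACCAUUUCUCCACUGAAGUUGUUUAAGCAGCCCCGCUCCGGGAGCCAGACCCAGAACUAAG-3'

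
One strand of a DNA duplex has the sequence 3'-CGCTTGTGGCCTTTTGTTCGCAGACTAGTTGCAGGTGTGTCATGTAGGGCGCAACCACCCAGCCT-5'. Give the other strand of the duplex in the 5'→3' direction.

5'-GCGAACACCGGAAAACAAGCGTCTGATCAACGTCCACACAGTACATCCCGCGTTGGTGGGTCGGA-3'

The strand is given 3'→5', so its complement runs 5'→3' in the same left-to-right order: pair each base A↔T, G↔C.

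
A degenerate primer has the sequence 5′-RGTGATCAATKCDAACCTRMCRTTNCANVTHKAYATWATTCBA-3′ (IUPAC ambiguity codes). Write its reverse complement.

Standard pairs A↔T, G↔C; ambiguity codes pair R↔Y, M↔K, W↔W, B↔V, D↔H, N↔N. Complement (YCACTAGTTAMGHTTGGAYKGYAANGTNBADMTRTAWTAAGVT), then reverse for 5'→3'.

5'-TVGAATWATRTMDABNTGNAAYGKYAGGTTHGMATTGATCACY-3'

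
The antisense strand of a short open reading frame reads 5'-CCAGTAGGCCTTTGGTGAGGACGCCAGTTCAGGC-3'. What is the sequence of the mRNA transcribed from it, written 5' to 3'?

5'-GCCUGAACUGGCGUCCUCACCAAAGGCCUACUGG-3'

The mRNA has the sequence of the coding strand (reverse complement of the template) with T→U. Reverse complement of CCAGTAGGCCTTTGGTGAGGACGCCAGTTCAGGC is GCCTGAACTGGCGTCCTCACCAAAGGCCTACTGG; then T→U.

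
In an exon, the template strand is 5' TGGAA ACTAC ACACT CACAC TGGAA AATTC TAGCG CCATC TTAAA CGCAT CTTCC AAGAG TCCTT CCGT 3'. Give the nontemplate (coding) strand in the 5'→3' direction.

The coding strand is complementary and antiparallel to the template: take the complement (A↔T, G↔C) and reverse.

5′-ACGGAAGGACTCTTGGAAGATGCGTTTAAGATGGCGCTAGAATTTTCCAGTGTGAGTGTGTAGTTTCCA-3′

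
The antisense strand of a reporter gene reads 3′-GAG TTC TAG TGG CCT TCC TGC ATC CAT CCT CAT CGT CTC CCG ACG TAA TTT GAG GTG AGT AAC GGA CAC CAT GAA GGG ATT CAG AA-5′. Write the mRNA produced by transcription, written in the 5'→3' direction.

Reading the template 3'→5' as shown, RNA polymerase pairs each base (A→U, T→A, G↔C) to build mRNA 5'→3' directly.

5'-CUCAAGAUCACCGGAAGGACGUAGGUAGGAGUAGCAGAGGGCUGCAUUAAACUCCACUCAUUGCCUGUGGUACUUCCCUAAGUCUU-3'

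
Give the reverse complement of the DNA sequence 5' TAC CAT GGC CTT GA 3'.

Complement each base (A↔T, G↔C): ATGGTACCGGAACT. Then reverse.

5'-TCAAGGCCATGGTA-3'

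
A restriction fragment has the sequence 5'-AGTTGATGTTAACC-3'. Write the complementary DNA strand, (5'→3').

Pairing A↔T and G↔C gives TCAACTACAATTGG, running 3'→5'. Reverse for the 5'→3' convention.

5'-GGTTAACATCAACT-3'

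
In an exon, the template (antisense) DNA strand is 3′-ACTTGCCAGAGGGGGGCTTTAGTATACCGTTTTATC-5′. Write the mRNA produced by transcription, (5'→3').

5'-UGAACGGUCUCCCCCCGAAAUCAUAUGGCAAAAUAG-3'

Reading the template 3'→5' as shown, RNA polymerase pairs each base (A→U, T→A, G↔C) to build mRNA 5'→3' directly.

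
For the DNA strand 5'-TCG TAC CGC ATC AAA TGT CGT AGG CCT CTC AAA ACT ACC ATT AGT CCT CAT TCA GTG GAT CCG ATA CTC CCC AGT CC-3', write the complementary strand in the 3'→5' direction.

Base-pairing A↔T, G↔C gives the complement. The complementary strand is antiparallel, so paired with a 5'→3' strand it runs 3'→5'.

3'-AGCATGGCGTAGTTTACAGCATCCGGAGAGTTTTGATGGTAATCAGGAGTAAGTCACCTAGGCTATGAGGGGTCAGG-5'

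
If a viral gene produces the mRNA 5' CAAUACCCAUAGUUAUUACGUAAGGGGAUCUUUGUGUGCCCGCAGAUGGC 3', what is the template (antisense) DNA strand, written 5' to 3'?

5'-GCCATCTGCGGGCACACAAAGATCCCCTTACGTAATAACTATGGGTATTG-3'

Replace U with T to get the coding DNA strand: CAATACCCATAGTTATTACGTAAGGGGATCTTTGTGTGCCCGCAGATGGC. The template strand is its reverse complement (complement GTTATGGGTATCAATAATGCATTCCCCTAGAAACACACGGGCGTCTACCG, then reverse).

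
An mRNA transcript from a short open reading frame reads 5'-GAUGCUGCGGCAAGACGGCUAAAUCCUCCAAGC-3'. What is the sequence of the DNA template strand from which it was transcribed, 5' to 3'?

5'-GCTTGGAGGATTTAGCCGTCTTGCCGCAGCATC-3'

Replace U with T to get the coding DNA strand: GATGCTGCGGCAAGACGGCTAAATCCTCCAAGC. The template strand is its reverse complement (complement CTACGACGCCGTTCTGCCGATTTAGGAGGTTCG, then reverse).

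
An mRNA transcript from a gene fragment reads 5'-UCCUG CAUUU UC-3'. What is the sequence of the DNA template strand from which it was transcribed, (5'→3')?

5'-GAAAATGCAGGA-3'

Replace U with T to get the coding DNA strand: TCCTGCATTTTC. The template strand is its reverse complement (complement AGGACGTAAAAG, then reverse).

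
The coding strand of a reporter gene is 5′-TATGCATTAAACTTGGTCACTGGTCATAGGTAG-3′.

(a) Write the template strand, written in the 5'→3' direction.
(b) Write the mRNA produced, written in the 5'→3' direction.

(a) The template strand is the reverse complement of the coding strand: complement ATACGTAATTTGAACCAGTGACCAGTATCCATC, then reverse.
(b) mRNA matches the coding strand with T→U.

(a) 5'-CTACCTATGACCAGTGACCAAGTTTAATGCATA-3'
(b) 5'-UAUGCAUUAAACUUGGUCACUGGUCAUAGGUAG-3'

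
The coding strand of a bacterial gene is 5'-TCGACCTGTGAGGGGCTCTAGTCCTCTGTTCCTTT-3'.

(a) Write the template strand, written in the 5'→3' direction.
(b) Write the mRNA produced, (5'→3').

(a) 5'-AAAGGAACAGAGGACTAGAGCCCCTCACAGGTCGA-3'
(b) 5'-UCGACCUGUGAGGGGCUCUAGUCCUCUGUUCCUUU-3'

(a) The template strand is the reverse complement of the coding strand: complement AGCTGGACACTCCCCGAGATCAGGAGACAAGGAAA, then reverse.
(b) mRNA matches the coding strand with T→U.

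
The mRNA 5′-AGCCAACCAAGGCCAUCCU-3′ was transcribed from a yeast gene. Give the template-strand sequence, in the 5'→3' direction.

5'-AGGATGGCCTTGGTTGGCT-3'

Replace U with T to get the coding DNA strand: AGCCAACCAAGGCCATCCT. The template strand is its reverse complement (complement TCGGTTGGTTCCGGTAGGA, then reverse).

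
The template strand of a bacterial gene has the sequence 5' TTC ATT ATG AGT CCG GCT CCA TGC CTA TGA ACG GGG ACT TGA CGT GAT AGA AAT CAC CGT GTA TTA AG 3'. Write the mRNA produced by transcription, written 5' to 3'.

RNA polymerase reads the template 3'→5' and synthesizes mRNA 5'→3' by base-pairing (A→U, T→A, G↔C). The complement of the template is AAGTAATACTCAGGCCGAGGTACGGATACTTGCCCCTGAACTGCACTATCTTTAGTGGCACATAATTC; antiparallel, so 5'→3' the coding strand is CTTAATACACGGTGATTTCTATCACGTCAAGTCCCCGTTCATAGGCATGGAGCCGGACTCATAATGAA. Replace T with U for the mRNA.

5'-CUUAAUACACGGUGAUUUCUAUCACGUCAAGUCCCCGUUCAUAGGCAUGGAGCCGGACUCAUAAUGAA-3'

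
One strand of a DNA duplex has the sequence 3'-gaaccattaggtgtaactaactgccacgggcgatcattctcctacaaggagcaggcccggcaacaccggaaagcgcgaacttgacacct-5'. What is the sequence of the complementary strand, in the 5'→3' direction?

5'-CTTGGTAATCCACATTGATTGACGGTGCCCGCTAGTAAGAGGATGTTCCTCGTCCGGGCCGTTGTGGCCTTTCGCGCTTGAACTGTGGA-3'

The strand is given 3'→5', so its complement runs 5'→3' in the same left-to-right order: pair each base A↔T, G↔C.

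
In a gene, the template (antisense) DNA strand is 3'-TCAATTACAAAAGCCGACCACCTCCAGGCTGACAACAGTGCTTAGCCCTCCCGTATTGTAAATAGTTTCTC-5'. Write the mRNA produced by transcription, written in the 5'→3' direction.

5′-AGUUAAUGUUUUCGGCUGGUGGAGGUCCGACUGUUGUCACGAAUCGGGAGGGCAUAACAUUUAUCAAAGAG-3′

Reading the template 3'→5' as shown, RNA polymerase pairs each base (A→U, T→A, G↔C) to build mRNA 5'→3' directly.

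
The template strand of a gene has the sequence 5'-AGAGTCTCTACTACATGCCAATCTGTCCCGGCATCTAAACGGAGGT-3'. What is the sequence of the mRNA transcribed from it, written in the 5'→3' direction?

RNA polymerase reads the template 3'→5' and synthesizes mRNA 5'→3' by base-pairing (A→U, T→A, G↔C). The complement of the template is TCTCAGAGATGATGTACGGTTAGACAGGGCCGTAGATTTGCCTCCA; antiparallel, so 5'→3' the coding strand is ACCTCCGTTTAGATGCCGGGACAGATTGGCATGTAGTAGAGACTCT. Replace T with U for the mRNA.

5′-ACCUCCGUUUAGAUGCCGGGACAGAUUGGCAUGUAGUAGAGACUCU-3′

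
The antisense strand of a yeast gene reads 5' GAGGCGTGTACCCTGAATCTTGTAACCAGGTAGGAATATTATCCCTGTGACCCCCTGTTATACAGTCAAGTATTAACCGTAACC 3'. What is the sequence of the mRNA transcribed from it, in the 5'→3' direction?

5'-GGUUACGGUUAAUACUUGACUGUAUAACAGGGGGUCACAGGGAUAAUAUUCCUACCUGGUUACAAGAUUCAGGGUACACGCCUC-3'

RNA polymerase reads the template 3'→5' and synthesizes mRNA 5'→3' by base-pairing (A→U, T→A, G↔C). The complement of the template is CTCCGCACATGGGACTTAGAACATTGGTCCATCCTTATAATAGGGACACTGGGGGACAATATGTCAGTTCATAATTGGCATTGG; antiparallel, so 5'→3' the coding strand is GGTTACGGTTAATACTTGACTGTATAACAGGGGGTCACAGGGATAATATTCCTACCTGGTTACAAGATTCAGGGTACACGCCTC. Replace T with U for the mRNA.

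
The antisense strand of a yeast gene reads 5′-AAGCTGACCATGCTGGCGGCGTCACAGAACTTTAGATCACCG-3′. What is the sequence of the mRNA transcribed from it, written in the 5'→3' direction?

The mRNA has the sequence of the coding strand (reverse complement of the template) with T→U. Reverse complement of AAGCTGACCATGCTGGCGGCGTCACAGAACTTTAGATCACCG is CGGTGATCTAAAGTTCTGTGACGCCGCCAGCATGGTCAGCTT; then T→U.

5′-CGGUGAUCUAAAGUUCUGUGACGCCGCCAGCAUGGUCAGCUU-3′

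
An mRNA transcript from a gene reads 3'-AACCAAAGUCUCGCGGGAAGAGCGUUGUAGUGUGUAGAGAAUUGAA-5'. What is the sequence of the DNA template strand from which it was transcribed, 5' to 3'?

5'-TTGGTTTCAGAGCGCCCTTCTCGCAACATCACACATCTCTTAACTT-3'

Written 5'→3' the mRNA is AAGUUAAGAGAUGUGUGAUGUUGCGAGAAGGGCGCUCUGAAACCAA, so the coding DNA strand is AAGTTAAGAGATGTGTGATGTTGCGAGAAGGGCGCTCTGAAACCAA. The template is its reverse complement.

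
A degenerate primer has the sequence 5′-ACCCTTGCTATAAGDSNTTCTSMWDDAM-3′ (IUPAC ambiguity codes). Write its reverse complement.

5'-KTHHWKSAGAANSHCTTATAGCAAGGGT-3'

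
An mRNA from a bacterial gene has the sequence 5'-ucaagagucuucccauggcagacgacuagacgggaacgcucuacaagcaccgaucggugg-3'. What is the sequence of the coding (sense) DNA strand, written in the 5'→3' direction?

The coding DNA strand has the same 5'→3' sequence as the mRNA with U replaced by T.

5′-TCAAGAGTCTTCCCATGGCAGACGACTAGACGGGAACGCTCTACAAGCACCGATCGGTGG-3′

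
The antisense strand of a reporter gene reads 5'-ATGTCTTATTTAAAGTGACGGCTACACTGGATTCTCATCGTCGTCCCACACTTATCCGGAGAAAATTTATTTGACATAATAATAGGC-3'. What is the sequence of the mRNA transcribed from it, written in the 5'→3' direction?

The mRNA has the sequence of the coding strand (reverse complement of the template) with T→U. Reverse complement of ATGTCTTATTTAAAGTGACGGCTACACTGGATTCTCATCGTCGTCCCACACTTATCCGGAGAAAATTTATTTGACATAATAATAGGC is GCCTATTATTATGTCAAATAAATTTTCTCCGGATAAGTGTGGGACGACGATGAGAATCCAGTGTAGCCGTCACTTTAAATAAGACAT; then T→U.

5'-GCCUAUUAUUAUGUCAAAUAAAUUUUCUCCGGAUAAGUGUGGGACGACGAUGAGAAUCCAGUGUAGCCGUCACUUUAAAUAAGACAU-3'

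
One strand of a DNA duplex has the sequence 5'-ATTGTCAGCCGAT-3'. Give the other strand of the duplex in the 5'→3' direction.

5'-ATCGGCTGACAAT-3'

Pairing A↔T and G↔C gives TAACAGTCGGCTA, running 3'→5'. Reverse for the 5'→3' convention.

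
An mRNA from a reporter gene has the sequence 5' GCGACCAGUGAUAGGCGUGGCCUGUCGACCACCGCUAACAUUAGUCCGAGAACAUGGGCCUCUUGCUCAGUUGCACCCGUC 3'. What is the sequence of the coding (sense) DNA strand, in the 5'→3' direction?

The coding DNA strand has the same 5'→3' sequence as the mRNA with U replaced by T.

5'-GCGACCAGTGATAGGCGTGGCCTGTCGACCACCGCTAACATTAGTCCGAGAACATGGGCCTCTTGCTCAGTTGCACCCGTC-3'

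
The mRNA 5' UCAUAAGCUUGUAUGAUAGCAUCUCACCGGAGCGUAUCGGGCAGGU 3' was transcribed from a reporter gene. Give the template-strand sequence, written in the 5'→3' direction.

Replace U with T to get the coding DNA strand: TCATAAGCTTGTATGATAGCATCTCACCGGAGCGTATCGGGCAGGT. The template strand is its reverse complement (complement AGTATTCGAACATACTATCGTAGAGTGGCCTCGCATAGCCCGTCCA, then reverse).

5'-ACCTGCCCGATACGCTCCGGTGAGATGCTATCATACAAGCTTATGA-3'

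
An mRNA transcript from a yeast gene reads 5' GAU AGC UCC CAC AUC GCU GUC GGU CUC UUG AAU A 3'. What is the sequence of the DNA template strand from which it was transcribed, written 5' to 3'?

Replace U with T to get the coding DNA strand: GATAGCTCCCACATCGCTGTCGGTCTCTTGAATA. The template strand is its reverse complement (complement CTATCGAGGGTGTAGCGACAGCCAGAGAACTTAT, then reverse).

5'-TATTCAAGAGACCGACAGCGATGTGGGAGCTATC-3'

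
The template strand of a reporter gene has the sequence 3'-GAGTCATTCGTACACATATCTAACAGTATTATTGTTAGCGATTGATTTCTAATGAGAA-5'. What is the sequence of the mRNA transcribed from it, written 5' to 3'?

5'-CUCAGUAAGCAUGUGUAUAGAUUGUCAUAAUAACAAUCGCUAACUAAAGAUUACUCUU-3'

Reading the template 3'→5' as shown, RNA polymerase pairs each base (A→U, T→A, G↔C) to build mRNA 5'→3' directly.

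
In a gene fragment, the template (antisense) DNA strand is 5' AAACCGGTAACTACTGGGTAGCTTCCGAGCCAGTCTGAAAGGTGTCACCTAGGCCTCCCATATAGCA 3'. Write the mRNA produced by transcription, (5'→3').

5′-UGCUAUAUGGGAGGCCUAGGUGACACCUUUCAGACUGGCUCGGAAGCUACCCAGUAGUUACCGGUUU-3′

RNA polymerase reads the template 3'→5' and synthesizes mRNA 5'→3' by base-pairing (A→U, T→A, G↔C). The complement of the template is TTTGGCCATTGATGACCCATCGAAGGCTCGGTCAGACTTTCCACAGTGGATCCGGAGGGTATATCGT; antiparallel, so 5'→3' the coding strand is TGCTATATGGGAGGCCTAGGTGACACCTTTCAGACTGGCTCGGAAGCTACCCAGTAGTTACCGGTTT. Replace T with U for the mRNA.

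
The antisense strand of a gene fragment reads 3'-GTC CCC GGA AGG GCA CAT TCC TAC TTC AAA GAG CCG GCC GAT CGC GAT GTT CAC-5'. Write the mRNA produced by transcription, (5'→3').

Reading the template 3'→5' as shown, RNA polymerase pairs each base (A→U, T→A, G↔C) to build mRNA 5'→3' directly.

5′-CAGGGGCCUUCCCGUGUAAGGAUGAAGUUUCUCGGCCGGCUAGCGCUACAAGUG-3′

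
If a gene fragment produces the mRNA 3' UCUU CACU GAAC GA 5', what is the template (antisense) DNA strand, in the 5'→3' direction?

5'-AGAAGTGACTTGCT-3'

Written 5'→3' the mRNA is AGCAAGUCACUUCU, so the coding DNA strand is AGCAAGTCACTTCT. The template is its reverse complement.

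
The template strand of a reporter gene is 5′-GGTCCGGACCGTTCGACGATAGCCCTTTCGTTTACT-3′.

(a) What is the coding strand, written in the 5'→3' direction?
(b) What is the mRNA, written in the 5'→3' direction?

(a) The coding strand is the reverse complement of the template: complement CCAGGCCTGGCAAGCTGCTATCGGGAAAGCAAATGA, then reverse.
(b) mRNA has the coding-strand sequence with T→U.

(a) 5'-AGTAAACGAAAGGGCTATCGTCGAACGGTCCGGACC-3'
(b) 5'-AGUAAACGAAAGGGCUAUCGUCGAACGGUCCGGACC-3'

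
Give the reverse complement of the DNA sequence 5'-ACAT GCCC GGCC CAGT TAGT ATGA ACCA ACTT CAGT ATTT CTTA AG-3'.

5′-CTTAAGAAATACTGAAGTTGGTTCATACTAACTGGGCCGGGCATGT-3′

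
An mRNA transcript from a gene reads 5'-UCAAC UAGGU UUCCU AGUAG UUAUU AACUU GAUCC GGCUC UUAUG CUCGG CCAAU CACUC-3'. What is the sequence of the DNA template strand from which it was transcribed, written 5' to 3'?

Replace U with T to get the coding DNA strand: TCAACTAGGTTTCCTAGTAGTTATTAACTTGATCCGGCTCTTATGCTCGGCCAATCACTC. The template strand is its reverse complement (complement AGTTGATCCAAAGGATCATCAATAATTGAACTAGGCCGAGAATACGAGCCGGTTAGTGAG, then reverse).

5'-GAGTGATTGGCCGAGCATAAGAGCCGGATCAAGTTAATAACTACTAGGAAACCTAGTTGA-3'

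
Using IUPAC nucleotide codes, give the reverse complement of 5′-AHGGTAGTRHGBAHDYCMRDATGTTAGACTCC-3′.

5'-GGAGTCTAACATHYKGRHDTVCDYACTACCDT-3'

Standard pairs A↔T, G↔C; ambiguity codes pair R↔Y, M↔K, B↔V, D↔H. Complement (TDCCATCAYDCVTDHRGKYHTACAATCTGAGG), then reverse for 5'→3'.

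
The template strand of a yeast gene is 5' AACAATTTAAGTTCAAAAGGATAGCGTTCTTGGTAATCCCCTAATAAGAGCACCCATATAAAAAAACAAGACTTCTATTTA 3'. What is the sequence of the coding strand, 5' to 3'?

5'-TAAATAGAAGTCTTGTTTTTTTATATGGGTGCTCTTATTAGGGGATTACCAAGAACGCTATCCTTTTGAACTTAAATTGTT-3'

The coding strand is complementary and antiparallel to the template: take the complement (A↔T, G↔C) and reverse.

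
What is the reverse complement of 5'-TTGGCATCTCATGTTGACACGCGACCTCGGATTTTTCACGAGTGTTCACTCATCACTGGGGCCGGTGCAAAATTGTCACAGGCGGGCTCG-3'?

5'-CGAGCCCGCCTGTGACAATTTTGCACCGGCCCCAGTGATGAGTGAACACTCGTGAAAAATCCGAGGTCGCGTGTCAACATGAGATGCCAA-3'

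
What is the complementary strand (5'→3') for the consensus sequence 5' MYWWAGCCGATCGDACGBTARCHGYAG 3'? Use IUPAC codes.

Standard pairs A↔T, G↔C; ambiguity codes pair R↔Y, M↔K, W↔W, B↔V, D↔H. Complement (KRWWTCGGCTAGCHTGCVATYGDCRTC), then reverse for 5'→3'.

5'-CTRCDGYTAVCGTHCGATCGGCTWWRK-3'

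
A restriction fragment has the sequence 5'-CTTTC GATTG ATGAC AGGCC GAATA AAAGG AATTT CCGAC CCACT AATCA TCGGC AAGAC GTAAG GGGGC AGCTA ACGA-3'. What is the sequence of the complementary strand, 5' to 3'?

5'-TCGTTAGCTGCCCCCTTACGTCTTGCCGATGATTAGTGGGTCGGAAATTCCTTTTATTCGGCCTGTCATCAATCGAAAG-3'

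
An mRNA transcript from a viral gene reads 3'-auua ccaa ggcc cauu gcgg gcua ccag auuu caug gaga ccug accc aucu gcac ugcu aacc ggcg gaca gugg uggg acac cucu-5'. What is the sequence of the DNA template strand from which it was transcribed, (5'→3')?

5'-TAATGGTTCCGGGTAACGCCCGATGGTCTAAAGTACCTCTGGACTGGGTAGACGTGACGATTGGCCGCCTGTCACCACCCTGTGGAGA-3'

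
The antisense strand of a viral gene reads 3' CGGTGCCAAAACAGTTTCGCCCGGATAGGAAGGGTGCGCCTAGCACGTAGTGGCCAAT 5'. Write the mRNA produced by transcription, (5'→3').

5'-GCCACGGUUUUGUCAAAGCGGGCCUAUCCUUCCCACGCGGAUCGUGCAUCACCGGUUA-3'

Reading the template 3'→5' as shown, RNA polymerase pairs each base (A→U, T→A, G↔C) to build mRNA 5'→3' directly.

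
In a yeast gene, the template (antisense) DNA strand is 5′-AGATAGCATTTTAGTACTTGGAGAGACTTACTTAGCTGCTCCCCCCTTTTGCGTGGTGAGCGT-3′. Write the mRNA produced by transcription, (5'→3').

5′-ACGCUCACCACGCAAAAGGGGGGAGCAGCUAAGUAAGUCUCUCCAAGUACUAAAAUGCUAUCU-3′

The mRNA has the sequence of the coding strand (reverse complement of the template) with T→U. Reverse complement of AGATAGCATTTTAGTACTTGGAGAGACTTACTTAGCTGCTCCCCCCTTTTGCGTGGTGAGCGT is ACGCTCACCACGCAAAAGGGGGGAGCAGCTAAGTAAGTCTCTCCAAGTACTAAAATGCTATCT; then T→U.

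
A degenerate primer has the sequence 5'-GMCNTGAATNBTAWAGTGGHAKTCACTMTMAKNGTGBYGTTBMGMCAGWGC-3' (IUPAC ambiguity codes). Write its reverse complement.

Standard pairs A↔T, G↔C; ambiguity codes pair Y↔R, M↔K, W↔W, B↔V, H↔D, N↔N. Complement (CKGNACTTANVATWTCACCDTMAGTGAKAKTMNCACVRCAAVKCKGTCWCG), then reverse for 5'→3'.

5'-GCWCTGKCKVAACRVCACNMTKAKAGTGAMTDCCACTWTAVNATTCANGKC-3'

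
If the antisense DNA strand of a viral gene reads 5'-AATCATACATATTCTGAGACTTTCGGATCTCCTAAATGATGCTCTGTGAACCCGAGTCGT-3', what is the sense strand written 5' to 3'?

5'-ACGACTCGGGTTCACAGAGCATCATTTAGGAGATCCGAAAGTCTCAGAATATGTATGATT-3'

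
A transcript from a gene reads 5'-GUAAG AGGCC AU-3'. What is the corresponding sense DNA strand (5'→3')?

The coding DNA strand has the same 5'→3' sequence as the mRNA with U replaced by T.

5'-GTAAGAGGCCAT-3'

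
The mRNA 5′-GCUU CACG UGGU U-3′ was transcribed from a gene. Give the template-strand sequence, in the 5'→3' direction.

5′-AACCACGTGAAGC-3′

Replace U with T to get the coding DNA strand: GCTTCACGTGGTT. The template strand is its reverse complement (complement CGAAGTGCACCAA, then reverse).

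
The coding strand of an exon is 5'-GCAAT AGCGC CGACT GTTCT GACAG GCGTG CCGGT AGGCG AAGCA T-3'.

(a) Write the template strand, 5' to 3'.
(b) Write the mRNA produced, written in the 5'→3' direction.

(a) The template strand is the reverse complement of the coding strand: complement CGTTATCGCGGCTGACAAGACTGTCCGCACGGCCATCCGCTTCGTA, then reverse.
(b) mRNA matches the coding strand with T→U.

(a) 5'-ATGCTTCGCCTACCGGCACGCCTGTCAGAACAGTCGGCGCTATTGC-3'
(b) 5'-GCAAUAGCGCCGACUGUUCUGACAGGCGUGCCGGUAGGCGAAGCAU-3'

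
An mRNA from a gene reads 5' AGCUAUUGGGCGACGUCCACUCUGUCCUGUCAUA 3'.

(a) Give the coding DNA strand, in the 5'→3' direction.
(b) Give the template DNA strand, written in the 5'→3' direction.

(a) 5′-AGCTATTGGGCGACGTCCACTCTGTCCTGTCATA-3′
(b) 5′-TATGACAGGACAGAGTGGACGTCGCCCAATAGCT-3′

(a) The coding strand matches the mRNA with U→T.
(b) The template strand is the reverse complement of the coding strand.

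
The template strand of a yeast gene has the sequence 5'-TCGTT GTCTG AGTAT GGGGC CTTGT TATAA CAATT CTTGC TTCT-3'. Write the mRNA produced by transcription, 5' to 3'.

5'-AGAAGCAAGAAUUGUUAUAACAAGGCCCCAUACUCAGACAACGA-3'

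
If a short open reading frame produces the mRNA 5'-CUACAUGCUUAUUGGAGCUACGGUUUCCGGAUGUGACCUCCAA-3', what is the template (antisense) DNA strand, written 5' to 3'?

5'-TTGGAGGTCACATCCGGAAACCGTAGCTCCAATAAGCATGTAG-3'

Replace U with T to get the coding DNA strand: CTACATGCTTATTGGAGCTACGGTTTCCGGATGTGACCTCCAA. The template strand is its reverse complement (complement GATGTACGAATAACCTCGATGCCAAAGGCCTACACTGGAGGTT, then reverse).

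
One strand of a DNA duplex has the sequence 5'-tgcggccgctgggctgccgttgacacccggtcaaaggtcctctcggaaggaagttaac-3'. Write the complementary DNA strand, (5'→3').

The complement of TGCGGCCGCTGGGCTGCCGTTGACACCCGGTCAAAGGTCCTCTCGGAAGGAAGTTAAC is ACGCCGGCGACCCGACGGCAACTGTGGGCCAGTTTCCAGGAGAGCCTTCCTTCAATTG (A↔T, G↔C). DNA strands are antiparallel, so the complementary strand runs 3'→5'; reversing gives the 5'→3' form.

5'-GTTAACTTCCTTCCGAGAGGACCTTTGACCGGGTGTCAACGGCAGCCCAGCGGCCGCA-3'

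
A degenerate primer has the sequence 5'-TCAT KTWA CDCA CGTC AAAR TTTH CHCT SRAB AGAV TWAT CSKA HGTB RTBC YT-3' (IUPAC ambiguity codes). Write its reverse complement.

5'-ARGVAYVACDTMSGATWABTCTVTYSAGDGDAAAYTTTGACGTGHGTWAMATGA-3'

Standard pairs A↔T, G↔C; ambiguity codes pair R↔Y, K↔M, W↔W, S↔S, B↔V, D↔H. Complement (AGTAMAWTGHGTGCAGTTTYAAADGDGASYTVTCTBAWTAGSMTDCAVYAVGRA), then reverse for 5'→3'.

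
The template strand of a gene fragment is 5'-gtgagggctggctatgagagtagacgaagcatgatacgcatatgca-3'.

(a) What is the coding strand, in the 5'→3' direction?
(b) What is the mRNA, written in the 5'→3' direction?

(a) 5'-TGCATATGCGTATCATGCTTCGTCTACTCTCATAGCCAGCCCTCAC-3'
(b) 5'-UGCAUAUGCGUAUCAUGCUUCGUCUACUCUCAUAGCCAGCCCUCAC-3'

(a) The coding strand is the reverse complement of the template: complement CACTCCCGACCGATACTCTCATCTGCTTCGTACTATGCGTATACGT, then reverse.
(b) mRNA has the coding-strand sequence with T→U.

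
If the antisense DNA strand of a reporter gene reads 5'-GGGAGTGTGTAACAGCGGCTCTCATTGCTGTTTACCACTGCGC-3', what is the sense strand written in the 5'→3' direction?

5'-GCGCAGTGGTAAACAGCAATGAGAGCCGCTGTTACACACTCCC-3'

The coding strand is complementary and antiparallel to the template: take the complement (A↔T, G↔C) and reverse.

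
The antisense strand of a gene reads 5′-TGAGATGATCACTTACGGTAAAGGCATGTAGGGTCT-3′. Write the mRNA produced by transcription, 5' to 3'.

5'-AGACCCUACAUGCCUUUACCGUAAGUGAUCAUCUCA-3'

The mRNA has the sequence of the coding strand (reverse complement of the template) with T→U. Reverse complement of TGAGATGATCACTTACGGTAAAGGCATGTAGGGTCT is AGACCCTACATGCCTTTACCGTAAGTGATCATCTCA; then T→U.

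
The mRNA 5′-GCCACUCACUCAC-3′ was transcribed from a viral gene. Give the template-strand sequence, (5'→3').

5'-GTGAGTGAGTGGC-3'

Replace U with T to get the coding DNA strand: GCCACTCACTCAC. The template strand is its reverse complement (complement CGGTGAGTGAGTG, then reverse).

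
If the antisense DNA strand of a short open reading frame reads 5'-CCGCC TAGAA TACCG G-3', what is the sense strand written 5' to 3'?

5'-CCGGTATTCTAGGCGG-3'

The coding strand is complementary and antiparallel to the template: take the complement (A↔T, G↔C) and reverse.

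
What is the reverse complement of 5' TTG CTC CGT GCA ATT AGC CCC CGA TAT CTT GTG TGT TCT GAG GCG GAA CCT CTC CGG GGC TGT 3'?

5'-ACAGCCCCGGAGAGGTTCCGCCTCAGAACACACAAGATATCGGGGGCTAATTGCACGGAGCAA-3'

Complement each base (A↔T, G↔C): AACGAGGCACGTTAATCGGGGGCTATAGAACACACAAGACTCCGCCTTGGAGAGGCCCCGACA. Then reverse.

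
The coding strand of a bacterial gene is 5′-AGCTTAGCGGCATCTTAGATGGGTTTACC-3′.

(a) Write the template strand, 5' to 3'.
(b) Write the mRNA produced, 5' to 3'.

(a) The template strand is the reverse complement of the coding strand: complement TCGAATCGCCGTAGAATCTACCCAAATGG, then reverse.
(b) mRNA matches the coding strand with T→U.

(a) 5'-GGTAAACCCATCTAAGATGCCGCTAAGCT-3'
(b) 5'-AGCUUAGCGGCAUCUUAGAUGGGUUUACC-3'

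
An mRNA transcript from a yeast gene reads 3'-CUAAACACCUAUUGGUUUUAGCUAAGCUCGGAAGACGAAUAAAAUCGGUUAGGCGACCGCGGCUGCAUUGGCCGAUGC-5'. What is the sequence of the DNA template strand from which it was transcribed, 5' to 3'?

5'-GATTTGTGGATAACCAAAATCGATTCGAGCCTTCTGCTTATTTTAGCCAATCCGCTGGCGCCGACGTAACCGGCTACG-3'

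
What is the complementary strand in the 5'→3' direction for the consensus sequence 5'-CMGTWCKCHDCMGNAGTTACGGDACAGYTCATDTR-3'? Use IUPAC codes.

5'-YAHATGARCTGTHCCGTAACTNCKGHDGMGWACKG-3'

Standard pairs A↔T, G↔C; ambiguity codes pair R↔Y, M↔K, W↔W, D↔H, N↔N. Complement (GKCAWGMGDHGKCNTCAATGCCHTGTCRAGTAHAY), then reverse for 5'→3'.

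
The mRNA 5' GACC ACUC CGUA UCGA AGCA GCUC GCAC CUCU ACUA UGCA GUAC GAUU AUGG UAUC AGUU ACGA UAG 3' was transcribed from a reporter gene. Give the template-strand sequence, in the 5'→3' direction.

5'-CTATCGTAACTGATACCATAATCGTACTGCATAGTAGAGGTGCGAGCTGCTTCGATACGGAGTGGTC-3'

Replace U with T to get the coding DNA strand: GACCACTCCGTATCGAAGCAGCTCGCACCTCTACTATGCAGTACGATTATGGTATCAGTTACGATAG. The template strand is its reverse complement (complement CTGGTGAGGCATAGCTTCGTCGAGCGTGGAGATGATACGTCATGCTAATACCATAGTCAATGCTATC, then reverse).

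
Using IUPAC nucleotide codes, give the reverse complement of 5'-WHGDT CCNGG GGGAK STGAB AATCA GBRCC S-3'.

5′-SGGYVCTGATTVTCASMTCCCCCNGGAHCDW-3′

Standard pairs A↔T, G↔C; ambiguity codes pair R↔Y, K↔M, W↔W, S↔S, B↔V, D↔H, N↔N. Complement (WDCHAGGNCCCCCTMSACTVTTAGTCVYGGS), then reverse for 5'→3'.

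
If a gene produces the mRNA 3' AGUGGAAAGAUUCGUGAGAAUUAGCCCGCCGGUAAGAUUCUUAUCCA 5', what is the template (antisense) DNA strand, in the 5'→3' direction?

Written 5'→3' the mRNA is ACCUAUUCUUAGAAUGGCCGCCCGAUUAAGAGUGCUUAGAAAGGUGA, so the coding DNA strand is ACCTATTCTTAGAATGGCCGCCCGATTAAGAGTGCTTAGAAAGGTGA. The template is its reverse complement.

5'-TCACCTTTCTAAGCACTCTTAATCGGGCGGCCATTCTAAGAATAGGT-3'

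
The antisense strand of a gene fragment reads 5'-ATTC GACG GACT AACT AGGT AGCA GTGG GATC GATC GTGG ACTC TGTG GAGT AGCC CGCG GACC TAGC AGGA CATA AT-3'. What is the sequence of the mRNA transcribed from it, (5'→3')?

RNA polymerase reads the template 3'→5' and synthesizes mRNA 5'→3' by base-pairing (A→U, T→A, G↔C). The complement of the template is TAAGCTGCCTGATTGATCCATCGTCACCCTAGCTAGCACCTGAGACACCTCATCGGGCGCCTGGATCGTCCTGTATTA; antiparallel, so 5'→3' the coding strand is ATTATGTCCTGCTAGGTCCGCGGGCTACTCCACAGAGTCCACGATCGATCCCACTGCTACCTAGTTAGTCCGTCGAAT. Replace T with U for the mRNA.

5′-AUUAUGUCCUGCUAGGUCCGCGGGCUACUCCACAGAGUCCACGAUCGAUCCCACUGCUACCUAGUUAGUCCGUCGAAU-3′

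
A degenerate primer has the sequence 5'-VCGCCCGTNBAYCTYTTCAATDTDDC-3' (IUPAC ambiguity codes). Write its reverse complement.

5'-GHHAHATTGAARAGRTVNACGGGCGB-3'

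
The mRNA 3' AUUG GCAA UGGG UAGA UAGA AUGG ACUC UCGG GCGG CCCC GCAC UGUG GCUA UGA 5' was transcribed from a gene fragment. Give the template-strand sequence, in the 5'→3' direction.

5'-TAACCGTTACCCATCTATCTTACCTGAGAGCCCGCCGGGGCGTGACACCGATACT-3'

Written 5'→3' the mRNA is AGUAUCGGUGUCACGCCCCGGCGGGCUCUCAGGUAAGAUAGAUGGGUAACGGUUA, so the coding DNA strand is AGTATCGGTGTCACGCCCCGGCGGGCTCTCAGGTAAGATAGATGGGTAACGGTTA. The template is its reverse complement.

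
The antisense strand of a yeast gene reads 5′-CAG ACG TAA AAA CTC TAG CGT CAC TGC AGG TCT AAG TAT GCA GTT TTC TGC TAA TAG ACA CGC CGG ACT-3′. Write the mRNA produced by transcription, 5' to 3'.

RNA polymerase reads the template 3'→5' and synthesizes mRNA 5'→3' by base-pairing (A→U, T→A, G↔C). The complement of the template is GTCTGCATTTTTGAGATCGCAGTGACGTCCAGATTCATACGTCAAAAGACGATTATCTGTGCGGCCTGA; antiparallel, so 5'→3' the coding strand is AGTCCGGCGTGTCTATTAGCAGAAAACTGCATACTTAGACCTGCAGTGACGCTAGAGTTTTTACGTCTG. Replace T with U for the mRNA.

5'-AGUCCGGCGUGUCUAUUAGCAGAAAACUGCAUACUUAGACCUGCAGUGACGCUAGAGUUUUUACGUCUG-3'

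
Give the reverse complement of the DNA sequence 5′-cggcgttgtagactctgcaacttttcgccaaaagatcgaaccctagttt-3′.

Complement each base (A↔T, G↔C): GCCGCAACATCTGAGACGTTGAAAAGCGGTTTTCTAGCTTGGGATCAAA. Then reverse.

5′-AAACTAGGGTTCGATCTTTTGGCGAAAAGTTGCAGAGTCTACAACGCCG-3′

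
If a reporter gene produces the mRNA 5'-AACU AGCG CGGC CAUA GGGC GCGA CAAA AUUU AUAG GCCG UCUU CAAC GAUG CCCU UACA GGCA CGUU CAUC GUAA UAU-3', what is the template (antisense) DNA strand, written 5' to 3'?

Replace U with T to get the coding DNA strand: AACTAGCGCGGCCATAGGGCGCGACAAAATTTATAGGCCGTCTTCAACGATGCCCTTACAGGCACGTTCATCGTAATAT. The template strand is its reverse complement (complement TTGATCGCGCCGGTATCCCGCGCTGTTTTAAATATCCGGCAGAAGTTGCTACGGGAATGTCCGTGCAAGTAGCATTATA, then reverse).

5'-ATATTACGATGAACGTGCCTGTAAGGGCATCGTTGAAGACGGCCTATAAATTTTGTCGCGCCCTATGGCCGCGCTAGTT-3'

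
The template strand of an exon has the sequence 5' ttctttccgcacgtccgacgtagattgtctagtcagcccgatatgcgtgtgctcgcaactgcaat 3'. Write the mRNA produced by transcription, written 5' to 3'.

5'-AUUGCAGUUGCGAGCACACGCAUAUCGGGCUGACUAGACAAUCUACGUCGGACGUGCGGAAAGAA-3'

RNA polymerase reads the template 3'→5' and synthesizes mRNA 5'→3' by base-pairing (A→U, T→A, G↔C). The complement of the template is AAGAAAGGCGTGCAGGCTGCATCTAACAGATCAGTCGGGCTATACGCACACGAGCGTTGACGTTA; antiparallel, so 5'→3' the coding strand is ATTGCAGTTGCGAGCACACGCATATCGGGCTGACTAGACAATCTACGTCGGACGTGCGGAAAGAA. Replace T with U for the mRNA.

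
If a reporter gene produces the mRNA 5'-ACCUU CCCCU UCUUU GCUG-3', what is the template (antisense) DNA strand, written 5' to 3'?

5'-CAGCAAAGAAGGGGAAGGT-3'

Replace U with T to get the coding DNA strand: ACCTTCCCCTTCTTTGCTG. The template strand is its reverse complement (complement TGGAAGGGGAAGAAACGAC, then reverse).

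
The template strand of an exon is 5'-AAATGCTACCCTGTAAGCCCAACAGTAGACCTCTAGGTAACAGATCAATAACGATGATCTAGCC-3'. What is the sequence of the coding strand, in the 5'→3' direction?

The coding strand is complementary and antiparallel to the template: take the complement (A↔T, G↔C) and reverse.

5'-GGCTAGATCATCGTTATTGATCTGTTACCTAGAGGTCTACTGTTGGGCTTACAGGGTAGCATTT-3'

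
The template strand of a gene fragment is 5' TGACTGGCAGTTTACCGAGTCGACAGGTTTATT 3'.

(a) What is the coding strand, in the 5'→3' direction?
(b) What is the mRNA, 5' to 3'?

(a) 5'-AATAAACCTGTCGACTCGGTAAACTGCCAGTCA-3'
(b) 5'-AAUAAACCUGUCGACUCGGUAAACUGCCAGUCA-3'

(a) The coding strand is the reverse complement of the template: complement ACTGACCGTCAAATGGCTCAGCTGTCCAAATAA, then reverse.
(b) mRNA has the coding-strand sequence with T→U.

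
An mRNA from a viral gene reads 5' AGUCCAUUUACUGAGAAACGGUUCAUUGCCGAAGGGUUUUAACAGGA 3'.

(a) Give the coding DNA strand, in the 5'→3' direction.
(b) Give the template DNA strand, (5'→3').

(a) 5′-AGTCCATTTACTGAGAAACGGTTCATTGCCGAAGGGTTTTAACAGGA-3′
(b) 5'-TCCTGTTAAAACCCTTCGGCAATGAACCGTTTCTCAGTAAATGGACT-3'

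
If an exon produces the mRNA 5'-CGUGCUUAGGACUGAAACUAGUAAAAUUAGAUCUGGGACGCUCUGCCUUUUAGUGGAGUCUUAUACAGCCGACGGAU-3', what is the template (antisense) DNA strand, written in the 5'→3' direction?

5'-ATCCGTCGGCTGTATAAGACTCCACTAAAAGGCAGAGCGTCCCAGATCTAATTTTACTAGTTTCAGTCCTAAGCACG-3'

Replace U with T to get the coding DNA strand: CGTGCTTAGGACTGAAACTAGTAAAATTAGATCTGGGACGCTCTGCCTTTTAGTGGAGTCTTATACAGCCGACGGAT. The template strand is its reverse complement (complement GCACGAATCCTGACTTTGATCATTTTAATCTAGACCCTGCGAGACGGAAAATCACCTCAGAATATGTCGGCTGCCTA, then reverse).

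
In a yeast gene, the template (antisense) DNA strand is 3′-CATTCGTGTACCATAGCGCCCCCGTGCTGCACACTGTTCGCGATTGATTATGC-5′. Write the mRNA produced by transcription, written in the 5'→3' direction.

5'-GUAAGCACAUGGUAUCGCGGGGGCACGACGUGUGACAAGCGCUAACUAAUACG-3'

Reading the template 3'→5' as shown, RNA polymerase pairs each base (A→U, T→A, G↔C) to build mRNA 5'→3' directly.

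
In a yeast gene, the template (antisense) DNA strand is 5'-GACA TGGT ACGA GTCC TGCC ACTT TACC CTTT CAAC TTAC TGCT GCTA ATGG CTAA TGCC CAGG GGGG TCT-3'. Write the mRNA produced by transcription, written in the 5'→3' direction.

5'-AGACCCCCCUGGGCAUUAGCCAUUAGCAGCAGUAAGUUGAAAGGGUAAAGUGGCAGGACUCGUACCAUGUC-3'

The mRNA has the sequence of the coding strand (reverse complement of the template) with T→U. Reverse complement of GACATGGTACGAGTCCTGCCACTTTACCCTTTCAACTTACTGCTGCTAATGGCTAATGCCCAGGGGGGTCT is AGACCCCCCTGGGCATTAGCCATTAGCAGCAGTAAGTTGAAAGGGTAAAGTGGCAGGACTCGTACCATGTC; then T→U.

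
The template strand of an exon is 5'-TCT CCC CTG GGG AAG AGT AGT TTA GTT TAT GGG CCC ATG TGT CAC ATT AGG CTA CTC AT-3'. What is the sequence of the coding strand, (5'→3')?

The coding strand is complementary and antiparallel to the template: take the complement (A↔T, G↔C) and reverse.

5′-ATGAGTAGCCTAATGTGACACATGGGCCCATAAACTAAACTACTCTTCCCCAGGGGAGA-3′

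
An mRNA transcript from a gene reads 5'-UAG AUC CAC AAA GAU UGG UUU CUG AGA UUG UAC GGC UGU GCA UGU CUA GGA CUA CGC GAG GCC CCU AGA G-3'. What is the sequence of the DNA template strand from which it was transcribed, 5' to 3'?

Replace U with T to get the coding DNA strand: TAGATCCACAAAGATTGGTTTCTGAGATTGTACGGCTGTGCATGTCTAGGACTACGCGAGGCCCCTAGAG. The template strand is its reverse complement (complement ATCTAGGTGTTTCTAACCAAAGACTCTAACATGCCGACACGTACAGATCCTGATGCGCTCCGGGGATCTC, then reverse).

5′-CTCTAGGGGCCTCGCGTAGTCCTAGACATGCACAGCCGTACAATCTCAGAAACCAATCTTTGTGGATCTA-3′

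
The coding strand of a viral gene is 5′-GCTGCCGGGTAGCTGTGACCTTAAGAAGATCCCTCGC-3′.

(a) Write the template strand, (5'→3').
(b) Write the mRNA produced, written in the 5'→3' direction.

(a) 5'-GCGAGGGATCTTCTTAAGGTCACAGCTACCCGGCAGC-3'
(b) 5'-GCUGCCGGGUAGCUGUGACCUUAAGAAGAUCCCUCGC-3'

(a) The template strand is the reverse complement of the coding strand: complement CGACGGCCCATCGACACTGGAATTCTTCTAGGGAGCG, then reverse.
(b) mRNA matches the coding strand with T→U.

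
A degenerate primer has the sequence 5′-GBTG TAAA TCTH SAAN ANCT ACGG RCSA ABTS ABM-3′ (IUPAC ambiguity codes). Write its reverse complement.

5'-KVTSAVTTSGYCCGTAGNTNTTSDAGATTTACAVC-3'

Standard pairs A↔T, G↔C; ambiguity codes pair R↔Y, M↔K, S↔S, B↔V, H↔D, N↔N. Complement (CVACATTTAGADSTTNTNGATGCCYGSTTVASTVK), then reverse for 5'→3'.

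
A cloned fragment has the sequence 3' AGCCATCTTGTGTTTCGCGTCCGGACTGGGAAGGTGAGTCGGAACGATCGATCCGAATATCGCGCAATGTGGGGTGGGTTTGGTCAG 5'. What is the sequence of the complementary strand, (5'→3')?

5'-TCGGTAGAACACAAAGCGCAGGCCTGACCCTTCCACTCAGCCTTGCTAGCTAGGCTTATAGCGCGTTACACCCCACCCAAACCAGTC-3'

The strand is given 3'→5', so its complement runs 5'→3' in the same left-to-right order: pair each base A↔T, G↔C.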